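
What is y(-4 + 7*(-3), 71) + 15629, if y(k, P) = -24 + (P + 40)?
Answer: 15716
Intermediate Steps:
y(k, P) = 16 + P (y(k, P) = -24 + (40 + P) = 16 + P)
y(-4 + 7*(-3), 71) + 15629 = (16 + 71) + 15629 = 87 + 15629 = 15716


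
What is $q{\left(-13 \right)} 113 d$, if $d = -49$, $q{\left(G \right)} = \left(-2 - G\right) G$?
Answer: $791791$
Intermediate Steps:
$q{\left(G \right)} = G \left(-2 - G\right)$
$q{\left(-13 \right)} 113 d = \left(-1\right) \left(-13\right) \left(2 - 13\right) 113 \left(-49\right) = \left(-1\right) \left(-13\right) \left(-11\right) 113 \left(-49\right) = \left(-143\right) 113 \left(-49\right) = \left(-16159\right) \left(-49\right) = 791791$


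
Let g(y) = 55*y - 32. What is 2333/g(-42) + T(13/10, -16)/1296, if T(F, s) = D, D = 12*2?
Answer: -30910/31617 ≈ -0.97764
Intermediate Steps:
D = 24
g(y) = -32 + 55*y
T(F, s) = 24
2333/g(-42) + T(13/10, -16)/1296 = 2333/(-32 + 55*(-42)) + 24/1296 = 2333/(-32 - 2310) + 24*(1/1296) = 2333/(-2342) + 1/54 = 2333*(-1/2342) + 1/54 = -2333/2342 + 1/54 = -30910/31617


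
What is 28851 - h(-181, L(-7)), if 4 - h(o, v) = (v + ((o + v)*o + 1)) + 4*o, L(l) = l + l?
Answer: 63405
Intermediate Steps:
L(l) = 2*l
h(o, v) = 3 - v - 4*o - o*(o + v) (h(o, v) = 4 - ((v + ((o + v)*o + 1)) + 4*o) = 4 - ((v + (o*(o + v) + 1)) + 4*o) = 4 - ((v + (1 + o*(o + v))) + 4*o) = 4 - ((1 + v + o*(o + v)) + 4*o) = 4 - (1 + v + 4*o + o*(o + v)) = 4 + (-1 - v - 4*o - o*(o + v)) = 3 - v - 4*o - o*(o + v))
28851 - h(-181, L(-7)) = 28851 - (3 - 2*(-7) - 1*(-181)² - 4*(-181) - 1*(-181)*2*(-7)) = 28851 - (3 - 1*(-14) - 1*32761 + 724 - 1*(-181)*(-14)) = 28851 - (3 + 14 - 32761 + 724 - 2534) = 28851 - 1*(-34554) = 28851 + 34554 = 63405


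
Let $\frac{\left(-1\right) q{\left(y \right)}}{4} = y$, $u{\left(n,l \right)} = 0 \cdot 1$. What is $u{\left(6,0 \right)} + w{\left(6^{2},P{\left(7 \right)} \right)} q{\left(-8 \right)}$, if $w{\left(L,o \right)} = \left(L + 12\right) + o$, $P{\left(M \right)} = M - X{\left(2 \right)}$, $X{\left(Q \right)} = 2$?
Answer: $1696$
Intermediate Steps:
$u{\left(n,l \right)} = 0$
$q{\left(y \right)} = - 4 y$
$P{\left(M \right)} = -2 + M$ ($P{\left(M \right)} = M - 2 = -2 + M$)
$w{\left(L,o \right)} = 12 + L + o$ ($w{\left(L,o \right)} = \left(12 + L\right) + o = 12 + L + o$)
$u{\left(6,0 \right)} + w{\left(6^{2},P{\left(7 \right)} \right)} q{\left(-8 \right)} = 0 + \left(12 + 6^{2} + \left(-2 + 7\right)\right) \left(\left(-4\right) \left(-8\right)\right) = 0 + \left(12 + 36 + 5\right) 32 = 0 + 53 \cdot 32 = 0 + 1696 = 1696$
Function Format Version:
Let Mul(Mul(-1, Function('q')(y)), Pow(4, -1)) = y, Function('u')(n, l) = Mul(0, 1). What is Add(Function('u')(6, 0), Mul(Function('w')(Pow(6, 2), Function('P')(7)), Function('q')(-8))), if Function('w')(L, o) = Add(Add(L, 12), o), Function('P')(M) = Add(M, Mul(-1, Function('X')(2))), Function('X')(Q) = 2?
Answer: 1696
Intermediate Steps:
Function('u')(n, l) = 0
Function('q')(y) = Mul(-4, y)
Function('P')(M) = Add(-2, M) (Function('P')(M) = Add(M, Mul(-1, 2)) = Add(M, -2) = Add(-2, M))
Function('w')(L, o) = Add(12, L, o) (Function('w')(L, o) = Add(Add(12, L), o) = Add(12, L, o))
Add(Function('u')(6, 0), Mul(Function('w')(Pow(6, 2), Function('P')(7)), Function('q')(-8))) = Add(0, Mul(Add(12, Pow(6, 2), Add(-2, 7)), Mul(-4, -8))) = Add(0, Mul(Add(12, 36, 5), 32)) = Add(0, Mul(53, 32)) = Add(0, 1696) = 1696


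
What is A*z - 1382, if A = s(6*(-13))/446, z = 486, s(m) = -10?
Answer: -310616/223 ≈ -1392.9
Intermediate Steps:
A = -5/223 (A = -10/446 = -10*1/446 = -5/223 ≈ -0.022422)
A*z - 1382 = -5/223*486 - 1382 = -2430/223 - 1382 = -310616/223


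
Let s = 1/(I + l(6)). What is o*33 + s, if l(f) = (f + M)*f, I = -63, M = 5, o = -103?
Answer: -10196/3 ≈ -3398.7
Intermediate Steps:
l(f) = f*(5 + f) (l(f) = (f + 5)*f = (5 + f)*f = f*(5 + f))
s = 1/3 (s = 1/(-63 + 6*(5 + 6)) = 1/(-63 + 6*11) = 1/(-63 + 66) = 1/3 ≈ 0.33333)
o*33 + s = -103*33 + 1/3 = -3399 + 1/3 = -10196/3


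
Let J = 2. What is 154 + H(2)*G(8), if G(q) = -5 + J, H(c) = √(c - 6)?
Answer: 154 - 6*I ≈ 154.0 - 6.0*I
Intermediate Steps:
H(c) = √(-6 + c)
G(q) = -3 (G(q) = -5 + 2 = -3)
154 + H(2)*G(8) = 154 + √(-6 + 2)*(-3) = 154 + √(-4)*(-3) = 154 + (2*I)*(-3) = 154 - 6*I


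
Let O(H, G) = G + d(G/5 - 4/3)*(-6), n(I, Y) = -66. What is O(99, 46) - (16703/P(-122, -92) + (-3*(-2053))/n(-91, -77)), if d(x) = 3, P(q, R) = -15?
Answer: 407501/330 ≈ 1234.9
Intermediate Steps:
O(H, G) = -18 + G (O(H, G) = G + 3*(-6) = G - 18 = -18 + G)
O(99, 46) - (16703/P(-122, -92) + (-3*(-2053))/n(-91, -77)) = (-18 + 46) - (16703/(-15) - 3*(-2053)/(-66)) = 28 - (16703*(-1/15) + 6159*(-1/66)) = 28 - (-16703/15 - 2053/22) = 28 - 1*(-398261/330) = 28 + 398261/330 = 407501/330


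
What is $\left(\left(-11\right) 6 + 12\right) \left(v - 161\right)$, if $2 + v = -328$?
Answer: $26514$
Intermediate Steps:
$v = -330$ ($v = -2 - 328 = -330$)
$\left(\left(-11\right) 6 + 12\right) \left(v - 161\right) = \left(\left(-11\right) 6 + 12\right) \left(-330 - 161\right) = \left(-66 + 12\right) \left(-491\right) = \left(-54\right) \left(-491\right) = 26514$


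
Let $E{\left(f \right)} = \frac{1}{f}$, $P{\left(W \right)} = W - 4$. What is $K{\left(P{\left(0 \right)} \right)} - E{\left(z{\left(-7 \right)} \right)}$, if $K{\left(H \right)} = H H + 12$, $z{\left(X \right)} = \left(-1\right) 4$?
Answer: $\frac{113}{4} \approx 28.25$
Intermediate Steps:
$z{\left(X \right)} = -4$
$P{\left(W \right)} = -4 + W$ ($P{\left(W \right)} = W - 4 = -4 + W$)
$K{\left(H \right)} = 12 + H^{2}$ ($K{\left(H \right)} = H^{2} + 12 = 12 + H^{2}$)
$K{\left(P{\left(0 \right)} \right)} - E{\left(z{\left(-7 \right)} \right)} = \left(12 + \left(-4 + 0\right)^{2}\right) - \frac{1}{-4} = \left(12 + \left(-4\right)^{2}\right) - - \frac{1}{4} = \left(12 + 16\right) + \frac{1}{4} = 28 + \frac{1}{4} = \frac{113}{4}$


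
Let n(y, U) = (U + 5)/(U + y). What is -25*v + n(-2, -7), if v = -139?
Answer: 31277/9 ≈ 3475.2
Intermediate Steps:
n(y, U) = (5 + U)/(U + y)
-25*v + n(-2, -7) = -25*(-139) + (5 - 7)/(-7 - 2) = 3475 - 2/(-9) = 3475 - ⅑*(-2) = 3475 + 2/9 = 31277/9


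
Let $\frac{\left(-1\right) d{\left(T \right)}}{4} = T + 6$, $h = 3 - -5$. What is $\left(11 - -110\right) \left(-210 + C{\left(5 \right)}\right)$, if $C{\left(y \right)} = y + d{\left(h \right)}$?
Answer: $-31581$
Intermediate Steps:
$h = 8$ ($h = 3 + 5 = 8$)
$d{\left(T \right)} = -24 - 4 T$ ($d{\left(T \right)} = - 4 \left(T + 6\right) = - 4 \left(6 + T\right) = -24 - 4 T$)
$C{\left(y \right)} = -56 + y$ ($C{\left(y \right)} = y - 56 = -56 + y$)
$\left(11 - -110\right) \left(-210 + C{\left(5 \right)}\right) = \left(11 - -110\right) \left(-210 + \left(-56 + 5\right)\right) = \left(11 + 110\right) \left(-210 - 51\right) = 121 \left(-261\right) = -31581$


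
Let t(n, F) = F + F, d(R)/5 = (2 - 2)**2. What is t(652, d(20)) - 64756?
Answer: -64756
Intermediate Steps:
d(R) = 0 (d(R) = 5*(2 - 2)**2 = 5*0**2 = 5*0 = 0)
t(n, F) = 2*F
t(652, d(20)) - 64756 = 2*0 - 64756 = 0 - 64756 = -64756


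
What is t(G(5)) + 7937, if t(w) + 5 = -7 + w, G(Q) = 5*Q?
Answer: 7950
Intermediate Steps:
t(w) = -12 + w (t(w) = -5 + (-7 + w) = -12 + w)
t(G(5)) + 7937 = (-12 + 5*5) + 7937 = (-12 + 25) + 7937 = 13 + 7937 = 7950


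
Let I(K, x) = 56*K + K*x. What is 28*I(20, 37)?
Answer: 52080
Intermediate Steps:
28*I(20, 37) = 28*(20*(56 + 37)) = 28*(20*93) = 28*1860 = 52080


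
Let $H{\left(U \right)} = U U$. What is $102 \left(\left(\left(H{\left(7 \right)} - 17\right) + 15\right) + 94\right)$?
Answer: $14382$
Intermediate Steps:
$H{\left(U \right)} = U^{2}$
$102 \left(\left(\left(H{\left(7 \right)} - 17\right) + 15\right) + 94\right) = 102 \left(\left(\left(7^{2} - 17\right) + 15\right) + 94\right) = 102 \left(\left(\left(49 - 17\right) + 15\right) + 94\right) = 102 \left(\left(32 + 15\right) + 94\right) = 102 \left(47 + 94\right) = 102 \cdot 141 = 14382$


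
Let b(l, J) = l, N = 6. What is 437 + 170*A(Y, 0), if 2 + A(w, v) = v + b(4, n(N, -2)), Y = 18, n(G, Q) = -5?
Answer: 777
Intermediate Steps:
A(w, v) = 2 + v (A(w, v) = -2 + (v + 4) = -2 + (4 + v) = 2 + v)
437 + 170*A(Y, 0) = 437 + 170*(2 + 0) = 437 + 170*2 = 437 + 340 = 777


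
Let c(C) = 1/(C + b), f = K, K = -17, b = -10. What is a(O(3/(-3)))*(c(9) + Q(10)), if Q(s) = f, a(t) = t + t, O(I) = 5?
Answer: -180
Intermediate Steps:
a(t) = 2*t
f = -17
c(C) = 1/(-10 + C) (c(C) = 1/(C - 10) = 1/(-10 + C))
Q(s) = -17
a(O(3/(-3)))*(c(9) + Q(10)) = (2*5)*(1/(-10 + 9) - 17) = 10*(1/(-1) - 17) = 10*(-1 - 17) = 10*(-18) = -180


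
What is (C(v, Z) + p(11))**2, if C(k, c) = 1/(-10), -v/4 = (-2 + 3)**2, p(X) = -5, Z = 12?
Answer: 2601/100 ≈ 26.010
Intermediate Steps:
v = -4 (v = -4*(-2 + 3)**2 = -4*1**2 = -4*1 = -4)
C(k, c) = -1/10
(C(v, Z) + p(11))**2 = (-1/10 - 5)**2 = (-51/10)**2 = 2601/100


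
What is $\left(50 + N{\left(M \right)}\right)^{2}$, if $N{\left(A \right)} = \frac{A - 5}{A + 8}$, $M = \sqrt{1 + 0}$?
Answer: $\frac{198916}{81} \approx 2455.8$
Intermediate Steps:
$M = 1$ ($M = \sqrt{1} = 1$)
$N{\left(A \right)} = \frac{-5 + A}{8 + A}$
$\left(50 + N{\left(M \right)}\right)^{2} = \left(50 + \frac{-5 + 1}{8 + 1}\right)^{2} = \left(50 + \frac{1}{9} \left(-4\right)\right)^{2} = \left(50 - \frac{4}{9}\right)^{2} = \left(\frac{446}{9}\right)^{2} = \frac{198916}{81}$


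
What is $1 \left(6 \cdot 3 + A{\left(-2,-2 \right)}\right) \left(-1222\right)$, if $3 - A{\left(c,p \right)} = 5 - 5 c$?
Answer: $-7332$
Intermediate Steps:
$A{\left(c,p \right)} = -2 + 5 c$ ($A{\left(c,p \right)} = 3 - \left(5 - 5 c\right) = 3 + \left(-5 + 5 c\right) = -2 + 5 c$)
$1 \left(6 \cdot 3 + A{\left(-2,-2 \right)}\right) \left(-1222\right) = 1 \left(6 \cdot 3 + \left(-2 + 5 \left(-2\right)\right)\right) \left(-1222\right) = 1 \left(18 - 12\right) \left(-1222\right) = 1 \cdot 6 \left(-1222\right) = 6 \left(-1222\right) = -7332$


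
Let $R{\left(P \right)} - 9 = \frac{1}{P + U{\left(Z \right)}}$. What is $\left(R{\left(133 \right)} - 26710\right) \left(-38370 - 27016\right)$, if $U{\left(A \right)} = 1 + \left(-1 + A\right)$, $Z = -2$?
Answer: $\frac{228709112380}{131} \approx 1.7459 \cdot 10^{9}$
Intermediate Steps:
$U{\left(A \right)} = A$
$R{\left(P \right)} = 9 + \frac{1}{-2 + P}$ ($R{\left(P \right)} = 9 + \frac{1}{P - 2} = 9 + \frac{1}{-2 + P}$)
$\left(R{\left(133 \right)} - 26710\right) \left(-38370 - 27016\right) = \left(\frac{-17 + 9 \cdot 133}{-2 + 133} - 26710\right) \left(-38370 - 27016\right) = \left(\frac{-17 + 1197}{131} - 26710\right) \left(-65386\right) = \left(\frac{1}{131} \cdot 1180 - 26710\right) \left(-65386\right) = \left(\frac{1180}{131} - 26710\right) \left(-65386\right) = \left(- \frac{3497830}{131}\right) \left(-65386\right) = \frac{228709112380}{131}$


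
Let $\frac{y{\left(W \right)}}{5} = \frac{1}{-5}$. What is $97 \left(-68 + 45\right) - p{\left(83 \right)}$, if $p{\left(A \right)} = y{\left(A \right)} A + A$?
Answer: $-2231$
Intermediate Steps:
$y{\left(W \right)} = -1$ ($y{\left(W \right)} = \frac{5}{-5} = 5 \left(- \frac{1}{5}\right) = -1$)
$p{\left(A \right)} = 0$ ($p{\left(A \right)} = - A + A = 0$)
$97 \left(-68 + 45\right) - p{\left(83 \right)} = 97 \left(-68 + 45\right) - 0 = 97 \left(-23\right) + 0 = -2231 + 0 = -2231$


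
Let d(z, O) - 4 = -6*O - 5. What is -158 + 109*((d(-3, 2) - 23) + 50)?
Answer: 1368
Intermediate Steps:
d(z, O) = -1 - 6*O (d(z, O) = 4 + (-6*O - 5) = 4 + (-5 - 6*O) = -1 - 6*O)
-158 + 109*((d(-3, 2) - 23) + 50) = -158 + 109*(((-1 - 6*2) - 23) + 50) = -158 + 109*(((-1 - 12) - 23) + 50) = -158 + 109*((-13 - 23) + 50) = -158 + 109*(-36 + 50) = -158 + 109*14 = -158 + 1526 = 1368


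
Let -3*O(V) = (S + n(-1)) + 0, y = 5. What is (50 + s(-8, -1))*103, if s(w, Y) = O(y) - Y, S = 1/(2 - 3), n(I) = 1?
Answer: 5253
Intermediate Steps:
S = -1 (S = 1/(-1) = -1)
O(V) = 0 (O(V) = -((-1 + 1) + 0)/3 = -(0 + 0)/3 = -⅓*0 = 0)
s(w, Y) = -Y (s(w, Y) = 0 - Y = -Y)
(50 + s(-8, -1))*103 = (50 - 1*(-1))*103 = (50 + 1)*103 = 51*103 = 5253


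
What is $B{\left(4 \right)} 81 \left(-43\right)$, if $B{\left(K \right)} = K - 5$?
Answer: $3483$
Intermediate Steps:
$B{\left(K \right)} = -5 + K$
$B{\left(4 \right)} 81 \left(-43\right) = \left(-5 + 4\right) 81 \left(-43\right) = \left(-1\right) 81 \left(-43\right) = \left(-81\right) \left(-43\right) = 3483$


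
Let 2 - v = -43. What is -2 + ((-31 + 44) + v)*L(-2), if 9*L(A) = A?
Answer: -134/9 ≈ -14.889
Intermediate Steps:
v = 45 (v = 2 - 1*(-43) = 2 + 43 = 45)
L(A) = A/9
-2 + ((-31 + 44) + v)*L(-2) = -2 + ((-31 + 44) + 45)*((⅑)*(-2)) = -2 + (13 + 45)*(-2/9) = -2 + 58*(-2/9) = -2 - 116/9 = -134/9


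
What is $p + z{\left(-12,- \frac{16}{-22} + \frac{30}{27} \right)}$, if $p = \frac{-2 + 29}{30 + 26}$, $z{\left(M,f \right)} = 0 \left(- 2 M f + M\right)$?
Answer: $\frac{27}{56} \approx 0.48214$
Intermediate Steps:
$z{\left(M,f \right)} = 0$ ($z{\left(M,f \right)} = 0 \left(- 2 M f + M\right) = 0 \left(M - 2 M f\right) = 0$)
$p = \frac{27}{56}$ ($p = \frac{1}{56} \cdot 27 = \frac{27}{56} \approx 0.48214$)
$p + z{\left(-12,- \frac{16}{-22} + \frac{30}{27} \right)} = \frac{27}{56} + 0 = \frac{27}{56}$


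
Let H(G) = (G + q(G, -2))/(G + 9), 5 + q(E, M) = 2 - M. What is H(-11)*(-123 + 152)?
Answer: 174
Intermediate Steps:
q(E, M) = -3 - M (q(E, M) = -5 + (2 - M) = -3 - M)
H(G) = (-1 + G)/(9 + G) (H(G) = (G + (-3 - 1*(-2)))/(G + 9) = (G + (-3 + 2))/(9 + G) = (G - 1)/(9 + G) = (-1 + G)/(9 + G))
H(-11)*(-123 + 152) = ((-1 - 11)/(9 - 11))*(-123 + 152) = (-12/(-2))*29 = -½*(-12)*29 = 6*29 = 174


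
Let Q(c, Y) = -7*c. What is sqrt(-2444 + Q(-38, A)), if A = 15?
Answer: 33*I*sqrt(2) ≈ 46.669*I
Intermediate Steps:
sqrt(-2444 + Q(-38, A)) = sqrt(-2444 - 7*(-38)) = sqrt(-2444 + 266) = sqrt(-2178) = 33*I*sqrt(2)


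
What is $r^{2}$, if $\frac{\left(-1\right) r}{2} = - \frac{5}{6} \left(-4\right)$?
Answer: $\frac{400}{9} \approx 44.444$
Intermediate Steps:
$r = - \frac{20}{3}$ ($r = - 2 - \frac{5}{6} \left(-4\right) = - 2 \left(-5\right) \frac{1}{6} \left(-4\right) = - 2 \left(\left(- \frac{5}{6}\right) \left(-4\right)\right) = \left(-2\right) \frac{10}{3} = - \frac{20}{3} \approx -6.6667$)
$r^{2} = \left(- \frac{20}{3}\right)^{2} = \frac{400}{9}$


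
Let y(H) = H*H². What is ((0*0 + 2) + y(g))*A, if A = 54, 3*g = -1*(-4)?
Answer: 236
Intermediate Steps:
g = 4/3 (g = (-1*(-4))/3 = (⅓)*4 = 4/3 ≈ 1.3333)
y(H) = H³
((0*0 + 2) + y(g))*A = ((0*0 + 2) + (4/3)³)*54 = ((0 + 2) + 64/27)*54 = (2 + 64/27)*54 = (118/27)*54 = 236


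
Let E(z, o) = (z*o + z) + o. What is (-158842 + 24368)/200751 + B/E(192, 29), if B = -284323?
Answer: -57856596559/1162147539 ≈ -49.784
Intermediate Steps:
E(z, o) = o + z + o*z (E(z, o) = (o*z + z) + o = (z + o*z) + o = o + z + o*z)
(-158842 + 24368)/200751 + B/E(192, 29) = (-158842 + 24368)/200751 - 284323/(29 + 192 + 29*192) = -134474*1/200751 - 284323/(29 + 192 + 5568) = -134474/200751 - 284323/5789 = -57856596559/1162147539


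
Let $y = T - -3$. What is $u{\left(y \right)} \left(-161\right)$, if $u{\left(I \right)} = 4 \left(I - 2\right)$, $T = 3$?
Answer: $-2576$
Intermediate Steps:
$y = 6$ ($y = 3 - -3 = 3 + 3 = 6$)
$u{\left(I \right)} = -8 + 4 I$ ($u{\left(I \right)} = 4 \left(-2 + I\right) = -8 + 4 I$)
$u{\left(y \right)} \left(-161\right) = \left(-8 + 4 \cdot 6\right) \left(-161\right) = \left(-8 + 24\right) \left(-161\right) = 16 \left(-161\right) = -2576$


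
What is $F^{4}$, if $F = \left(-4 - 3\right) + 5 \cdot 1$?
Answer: $16$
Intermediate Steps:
$F = -2$ ($F = \left(-4 - 3\right) + 5 = -7 + 5 = -2$)
$F^{4} = \left(-2\right)^{4} = 16$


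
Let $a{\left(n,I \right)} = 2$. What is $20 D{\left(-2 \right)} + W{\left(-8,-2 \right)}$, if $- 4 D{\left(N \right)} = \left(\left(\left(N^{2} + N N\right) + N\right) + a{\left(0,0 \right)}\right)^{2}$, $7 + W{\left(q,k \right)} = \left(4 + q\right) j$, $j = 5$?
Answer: $-347$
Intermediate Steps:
$W{\left(q,k \right)} = 13 + 5 q$ ($W{\left(q,k \right)} = -7 + \left(4 + q\right) 5 = -7 + \left(20 + 5 q\right) = 13 + 5 q$)
$D{\left(N \right)} = - \frac{\left(2 + N + 2 N^{2}\right)^{2}}{4}$ ($D{\left(N \right)} = - \frac{\left(\left(\left(N^{2} + N N\right) + N\right) + 2\right)^{2}}{4} = - \frac{\left(\left(\left(N^{2} + N^{2}\right) + N\right) + 2\right)^{2}}{4} = - \frac{\left(\left(2 N^{2} + N\right) + 2\right)^{2}}{4} = - \frac{\left(\left(N + 2 N^{2}\right) + 2\right)^{2}}{4} = - \frac{\left(2 + N + 2 N^{2}\right)^{2}}{4}$)
$20 D{\left(-2 \right)} + W{\left(-8,-2 \right)} = 20 \left(- \frac{\left(2 - 2 + 2 \left(-2\right)^{2}\right)^{2}}{4}\right) + \left(13 + 5 \left(-8\right)\right) = 20 \left(- \frac{\left(2 - 2 + 2 \cdot 4\right)^{2}}{4}\right) + \left(13 - 40\right) = 20 \left(- \frac{\left(2 - 2 + 8\right)^{2}}{4}\right) - 27 = 20 \left(- \frac{8^{2}}{4}\right) - 27 = 20 \left(\left(- \frac{1}{4}\right) 64\right) - 27 = 20 \left(-16\right) - 27 = -320 - 27 = -347$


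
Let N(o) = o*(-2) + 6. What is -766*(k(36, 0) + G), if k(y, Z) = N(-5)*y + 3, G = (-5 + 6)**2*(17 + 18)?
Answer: -470324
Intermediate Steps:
N(o) = 6 - 2*o (N(o) = -2*o + 6 = 6 - 2*o)
G = 35 (G = 1**2*35 = 1*35 = 35)
k(y, Z) = 3 + 16*y (k(y, Z) = (6 - 2*(-5))*y + 3 = (6 + 10)*y + 3 = 16*y + 3 = 3 + 16*y)
-766*(k(36, 0) + G) = -766*((3 + 16*36) + 35) = -766*((3 + 576) + 35) = -766*(579 + 35) = -766*614 = -470324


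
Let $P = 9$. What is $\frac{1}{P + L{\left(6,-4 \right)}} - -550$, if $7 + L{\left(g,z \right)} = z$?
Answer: $\frac{1099}{2} \approx 549.5$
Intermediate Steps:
$L{\left(g,z \right)} = -7 + z$
$\frac{1}{P + L{\left(6,-4 \right)}} - -550 = \frac{1}{9 - 11} - -550 = \frac{1}{9 - 11} + 550 = \frac{1}{-2} + 550 = - \frac{1}{2} + 550 = \frac{1099}{2}$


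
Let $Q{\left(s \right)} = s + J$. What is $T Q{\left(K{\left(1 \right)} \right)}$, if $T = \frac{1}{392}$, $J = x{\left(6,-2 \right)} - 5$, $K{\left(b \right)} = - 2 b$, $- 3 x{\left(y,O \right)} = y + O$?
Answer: $- \frac{25}{1176} \approx -0.021259$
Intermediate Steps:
$x{\left(y,O \right)} = - \frac{O}{3} - \frac{y}{3}$ ($x{\left(y,O \right)} = - \frac{y + O}{3} = - \frac{O + y}{3} = - \frac{O}{3} - \frac{y}{3}$)
$J = - \frac{19}{3}$ ($J = \left(\left(- \frac{1}{3}\right) \left(-2\right) - 2\right) - 5 = \left(\frac{2}{3} - 2\right) - 5 = - \frac{4}{3} - 5 = - \frac{19}{3} \approx -6.3333$)
$T = \frac{1}{392} \approx 0.002551$
$Q{\left(s \right)} = - \frac{19}{3} + s$ ($Q{\left(s \right)} = s - \frac{19}{3} = - \frac{19}{3} + s$)
$T Q{\left(K{\left(1 \right)} \right)} = \frac{- \frac{19}{3} - 2}{392} = \frac{1}{392} \left(- \frac{25}{3}\right) = - \frac{25}{1176}$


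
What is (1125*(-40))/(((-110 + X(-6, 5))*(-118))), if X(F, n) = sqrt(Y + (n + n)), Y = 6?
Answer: -11250/3127 ≈ -3.5977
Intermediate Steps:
X(F, n) = sqrt(6 + 2*n) (X(F, n) = sqrt(6 + (n + n)) = sqrt(6 + 2*n))
(1125*(-40))/(((-110 + X(-6, 5))*(-118))) = (1125*(-40))/(((-110 + sqrt(6 + 2*5))*(-118))) = -45000*(-1/(118*(-110 + sqrt(6 + 10)))) = -45000*(-1/(118*(-110 + sqrt(16)))) = -45000*(-1/(118*(-110 + 4))) = -45000/((-106*(-118))) = -45000/12508 = -45000*1/12508 = -11250/3127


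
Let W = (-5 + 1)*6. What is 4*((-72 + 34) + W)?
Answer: -248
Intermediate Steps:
W = -24 (W = -4*6 = -24)
4*((-72 + 34) + W) = 4*((-72 + 34) - 24) = 4*(-38 - 24) = 4*(-62) = -248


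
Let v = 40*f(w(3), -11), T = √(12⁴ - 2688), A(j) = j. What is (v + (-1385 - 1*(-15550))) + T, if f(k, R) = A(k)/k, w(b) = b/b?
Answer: 14205 + 8*√282 ≈ 14339.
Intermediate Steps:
w(b) = 1
f(k, R) = 1 (f(k, R) = k/k = 1)
T = 8*√282 (T = √(20736 - 2688) = √18048 = 8*√282 ≈ 134.34)
v = 40 (v = 40*1 = 40)
(v + (-1385 - 1*(-15550))) + T = (40 + (-1385 - 1*(-15550))) + 8*√282 = (40 + (-1385 + 15550)) + 8*√282 = (40 + 14165) + 8*√282 = 14205 + 8*√282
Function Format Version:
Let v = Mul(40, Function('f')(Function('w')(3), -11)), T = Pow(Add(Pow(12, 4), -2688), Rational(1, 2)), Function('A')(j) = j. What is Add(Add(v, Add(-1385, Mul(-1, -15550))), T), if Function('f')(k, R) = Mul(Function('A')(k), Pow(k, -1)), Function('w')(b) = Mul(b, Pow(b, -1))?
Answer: Add(14205, Mul(8, Pow(282, Rational(1, 2)))) ≈ 14339.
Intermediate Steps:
Function('w')(b) = 1
Function('f')(k, R) = 1 (Function('f')(k, R) = Mul(k, Pow(k, -1)) = 1)
T = Mul(8, Pow(282, Rational(1, 2))) (T = Pow(Add(20736, -2688), Rational(1, 2)) = Pow(18048, Rational(1, 2)) = Mul(8, Pow(282, Rational(1, 2))) ≈ 134.34)
v = 40 (v = Mul(40, 1) = 40)
Add(Add(v, Add(-1385, Mul(-1, -15550))), T) = Add(Add(40, Add(-1385, Mul(-1, -15550))), Mul(8, Pow(282, Rational(1, 2)))) = Add(Add(40, Add(-1385, 15550)), Mul(8, Pow(282, Rational(1, 2)))) = Add(Add(40, 14165), Mul(8, Pow(282, Rational(1, 2)))) = Add(14205, Mul(8, Pow(282, Rational(1, 2))))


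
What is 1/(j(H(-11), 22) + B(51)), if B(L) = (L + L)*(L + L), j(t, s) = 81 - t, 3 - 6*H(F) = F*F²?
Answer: 3/30788 ≈ 9.7441e-5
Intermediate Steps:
H(F) = ½ - F³/6 (H(F) = ½ - F*F²/6 = ½ - F³/6)
B(L) = 4*L² (B(L) = (2*L)*(2*L) = 4*L²)
1/(j(H(-11), 22) + B(51)) = 1/((81 - (½ - ⅙*(-11)³)) + 4*51²) = 1/((81 - (½ - ⅙*(-1331))) + 4*2601) = 1/((81 - (½ + 1331/6)) + 10404) = 1/((81 - 1*667/3) + 10404) = 1/((81 - 667/3) + 10404) = 1/(-424/3 + 10404) = 1/(30788/3) = 3/30788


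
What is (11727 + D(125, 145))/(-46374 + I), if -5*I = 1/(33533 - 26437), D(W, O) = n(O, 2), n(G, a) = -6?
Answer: -415861080/1645349521 ≈ -0.25275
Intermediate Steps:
D(W, O) = -6
I = -1/35480 (I = -1/(5*(33533 - 26437)) = -⅕/7096 = -⅕*1/7096 = -1/35480 ≈ -2.8185e-5)
(11727 + D(125, 145))/(-46374 + I) = (11727 - 6)/(-46374 - 1/35480) = 11721/(-1645349521/35480) = 11721*(-35480/1645349521) = -415861080/1645349521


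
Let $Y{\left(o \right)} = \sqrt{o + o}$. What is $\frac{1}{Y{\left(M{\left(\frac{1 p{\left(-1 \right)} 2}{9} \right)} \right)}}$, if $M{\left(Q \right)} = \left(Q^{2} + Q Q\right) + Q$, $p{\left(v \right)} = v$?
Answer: $- \frac{9 i \sqrt{5}}{10} \approx - 2.0125 i$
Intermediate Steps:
$M{\left(Q \right)} = Q + 2 Q^{2}$ ($M{\left(Q \right)} = \left(Q^{2} + Q^{2}\right) + Q = 2 Q^{2} + Q = Q + 2 Q^{2}$)
$Y{\left(o \right)} = \sqrt{2} \sqrt{o}$ ($Y{\left(o \right)} = \sqrt{2 o} = \sqrt{2} \sqrt{o}$)
$\frac{1}{Y{\left(M{\left(\frac{1 p{\left(-1 \right)} 2}{9} \right)} \right)}} = \frac{1}{\sqrt{2} \sqrt{\frac{1 \left(-1\right) 2}{9} \left(1 + 2 \frac{1 \left(-1\right) 2}{9}\right)}} = \frac{1}{\sqrt{2} \sqrt{\left(-1\right) 2 \cdot \frac{1}{9} \left(1 + 2 \left(-1\right) 2 \cdot \frac{1}{9}\right)}} = \frac{1}{\sqrt{2} \sqrt{\left(-2\right) \frac{1}{9} \left(1 + 2 \left(\left(-2\right) \frac{1}{9}\right)\right)}} = \frac{1}{\sqrt{2} \sqrt{- \frac{2 \left(1 + 2 \left(- \frac{2}{9}\right)\right)}{9}}} = \frac{1}{\sqrt{2} \sqrt{- \frac{2 \left(1 - \frac{4}{9}\right)}{9}}} = \frac{1}{\sqrt{2} \sqrt{\left(- \frac{2}{9}\right) \frac{5}{9}}} = \frac{1}{\sqrt{2} \sqrt{- \frac{10}{81}}} = \frac{1}{\sqrt{2} \frac{i \sqrt{10}}{9}} = \frac{1}{\frac{2}{9} i \sqrt{5}} = - \frac{9 i \sqrt{5}}{10}$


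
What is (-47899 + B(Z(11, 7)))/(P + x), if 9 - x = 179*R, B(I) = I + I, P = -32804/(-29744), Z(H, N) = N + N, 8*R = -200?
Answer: -118656252/11117075 ≈ -10.673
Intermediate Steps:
R = -25 (R = (⅛)*(-200) = -25)
Z(H, N) = 2*N
P = 8201/7436 (P = -32804*(-1/29744) = 8201/7436 ≈ 1.1029)
B(I) = 2*I
x = 4484 (x = 9 - 179*(-25) = 9 - 1*(-4475) = 9 + 4475 = 4484)
(-47899 + B(Z(11, 7)))/(P + x) = (-47899 + 2*(2*7))/(8201/7436 + 4484) = (-47899 + 2*14)/(33351225/7436) = (-47899 + 28)*(7436/33351225) = -47871*7436/33351225 = -118656252/11117075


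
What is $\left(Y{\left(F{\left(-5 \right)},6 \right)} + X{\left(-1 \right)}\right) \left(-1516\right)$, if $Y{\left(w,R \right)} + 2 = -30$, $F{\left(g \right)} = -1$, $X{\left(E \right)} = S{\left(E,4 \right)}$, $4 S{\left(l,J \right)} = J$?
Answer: $46996$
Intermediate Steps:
$S{\left(l,J \right)} = \frac{J}{4}$
$X{\left(E \right)} = 1$ ($X{\left(E \right)} = \frac{1}{4} \cdot 4 = 1$)
$Y{\left(w,R \right)} = -32$ ($Y{\left(w,R \right)} = -2 - 30 = -32$)
$\left(Y{\left(F{\left(-5 \right)},6 \right)} + X{\left(-1 \right)}\right) \left(-1516\right) = \left(-32 + 1\right) \left(-1516\right) = \left(-31\right) \left(-1516\right) = 46996$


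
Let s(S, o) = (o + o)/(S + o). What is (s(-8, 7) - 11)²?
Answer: 625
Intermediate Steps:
s(S, o) = 2*o/(S + o) (s(S, o) = (2*o)/(S + o) = 2*o/(S + o))
(s(-8, 7) - 11)² = (2*7/(-8 + 7) - 11)² = (2*7/(-1) - 11)² = (2*7*(-1) - 11)² = (-14 - 11)² = (-25)² = 625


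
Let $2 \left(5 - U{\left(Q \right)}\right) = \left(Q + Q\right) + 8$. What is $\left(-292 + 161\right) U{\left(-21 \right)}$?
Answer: $-2882$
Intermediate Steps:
$U{\left(Q \right)} = 1 - Q$ ($U{\left(Q \right)} = 5 - \frac{\left(Q + Q\right) + 8}{2} = 5 - \frac{2 Q + 8}{2} = 5 - \frac{8 + 2 Q}{2} = 5 - \left(4 + Q\right) = 1 - Q$)
$\left(-292 + 161\right) U{\left(-21 \right)} = \left(-292 + 161\right) \left(1 - -21\right) = - 131 \left(1 + 21\right) = \left(-131\right) 22 = -2882$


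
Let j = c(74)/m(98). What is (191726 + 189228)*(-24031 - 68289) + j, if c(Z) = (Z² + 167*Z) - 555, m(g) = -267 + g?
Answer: -5943674801599/169 ≈ -3.5170e+10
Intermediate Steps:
c(Z) = -555 + Z² + 167*Z
j = -17279/169 (j = (-555 + 74² + 167*74)/(-267 + 98) = (-555 + 5476 + 12358)/(-169) = 17279*(-1/169) = -17279/169 ≈ -102.24)
(191726 + 189228)*(-24031 - 68289) + j = (191726 + 189228)*(-24031 - 68289) - 17279/169 = 380954*(-92320) - 17279/169 = -35169673280 - 17279/169 = -5943674801599/169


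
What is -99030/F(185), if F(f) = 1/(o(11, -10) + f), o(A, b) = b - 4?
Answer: -16934130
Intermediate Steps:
o(A, b) = -4 + b
F(f) = 1/(-14 + f) (F(f) = 1/((-4 - 10) + f) = 1/(-14 + f))
-99030/F(185) = -99030/(1/(-14 + 185)) = -99030/(1/171) = -99030/1/171 = -99030*171 = -16934130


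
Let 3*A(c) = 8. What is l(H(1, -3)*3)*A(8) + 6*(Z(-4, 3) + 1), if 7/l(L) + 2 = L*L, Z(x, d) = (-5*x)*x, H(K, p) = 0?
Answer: -1450/3 ≈ -483.33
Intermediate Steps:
Z(x, d) = -5*x**2
A(c) = 8/3 (A(c) = (1/3)*8 = 8/3)
l(L) = 7/(-2 + L**2) (l(L) = 7/(-2 + L*L) = 7/(-2 + L**2))
l(H(1, -3)*3)*A(8) + 6*(Z(-4, 3) + 1) = (7/(-2 + (0*3)**2))*(8/3) + 6*(-5*(-4)**2 + 1) = (7/(-2 + 0**2))*(8/3) + 6*(-5*16 + 1) = (7/(-2 + 0))*(8/3) + 6*(-80 + 1) = (7/(-2))*(8/3) + 6*(-79) = (7*(-1/2))*(8/3) - 474 = -7/2*8/3 - 474 = -28/3 - 474 = -1450/3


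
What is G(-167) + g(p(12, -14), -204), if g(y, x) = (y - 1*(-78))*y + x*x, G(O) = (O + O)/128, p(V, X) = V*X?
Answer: 3630937/64 ≈ 56733.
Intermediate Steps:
G(O) = O/64 (G(O) = (2*O)*(1/128) = O/64)
g(y, x) = x**2 + y*(78 + y) (g(y, x) = (y + 78)*y + x**2 = (78 + y)*y + x**2 = y*(78 + y) + x**2 = x**2 + y*(78 + y))
G(-167) + g(p(12, -14), -204) = (1/64)*(-167) + ((-204)**2 + (12*(-14))**2 + 78*(12*(-14))) = -167/64 + (41616 + (-168)**2 + 78*(-168)) = -167/64 + (41616 + 28224 - 13104) = -167/64 + 56736 = 3630937/64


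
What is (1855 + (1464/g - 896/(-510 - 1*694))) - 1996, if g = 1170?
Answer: -1165553/8385 ≈ -139.00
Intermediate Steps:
(1855 + (1464/g - 896/(-510 - 1*694))) - 1996 = (1855 + (1464/1170 - 896/(-510 - 1*694))) - 1996 = (1855 + (1464*(1/1170) - 896/(-510 - 694))) - 1996 = (1855 + (244/195 - 896/(-1204))) - 1996 = (1855 + (244/195 - 896*(-1/1204))) - 1996 = (1855 + (244/195 + 32/43)) - 1996 = (1855 + 16732/8385) - 1996 = 15570907/8385 - 1996 = -1165553/8385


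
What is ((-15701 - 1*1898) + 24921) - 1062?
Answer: 6260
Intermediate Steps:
((-15701 - 1*1898) + 24921) - 1062 = ((-15701 - 1898) + 24921) - 1062 = (-17599 + 24921) - 1062 = 7322 - 1062 = 6260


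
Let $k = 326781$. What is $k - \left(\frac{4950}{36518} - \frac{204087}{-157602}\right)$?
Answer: $\frac{313452945089825}{959218306} \approx 3.2678 \cdot 10^{5}$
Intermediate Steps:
$k - \left(\frac{4950}{36518} - \frac{204087}{-157602}\right) = 326781 - \left(\frac{4950}{36518} - \frac{204087}{-157602}\right) = 326781 - \left(4950 \cdot \frac{1}{36518} - - \frac{68029}{52534}\right) = 326781 - \left(\frac{2475}{18259} + \frac{68029}{52534}\right) = 326781 - \frac{1372163161}{959218306} = \frac{313452945089825}{959218306}$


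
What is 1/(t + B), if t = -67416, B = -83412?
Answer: -1/150828 ≈ -6.6301e-6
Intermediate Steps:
1/(t + B) = 1/(-67416 - 83412) = 1/(-150828) = -1/150828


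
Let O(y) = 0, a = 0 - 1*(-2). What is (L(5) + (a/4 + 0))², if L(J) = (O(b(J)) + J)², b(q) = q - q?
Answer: 2601/4 ≈ 650.25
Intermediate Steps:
b(q) = 0
a = 2 (a = 0 + 2 = 2)
L(J) = J² (L(J) = (0 + J)² = J²)
(L(5) + (a/4 + 0))² = (5² + (2/4 + 0))² = (25 + ((¼)*2 + 0))² = (25 + (½ + 0))² = (25 + ½)² = (51/2)² = 2601/4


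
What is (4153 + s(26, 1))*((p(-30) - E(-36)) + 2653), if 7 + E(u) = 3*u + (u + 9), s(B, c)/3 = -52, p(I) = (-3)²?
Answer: 11207588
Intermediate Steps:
p(I) = 9
s(B, c) = -156 (s(B, c) = 3*(-52) = -156)
E(u) = 2 + 4*u (E(u) = -7 + (3*u + (u + 9)) = -7 + (3*u + (9 + u)) = -7 + (9 + 4*u) = 2 + 4*u)
(4153 + s(26, 1))*((p(-30) - E(-36)) + 2653) = (4153 - 156)*((9 - (2 + 4*(-36))) + 2653) = 3997*((9 - (2 - 144)) + 2653) = 3997*((9 - 1*(-142)) + 2653) = 3997*((9 + 142) + 2653) = 3997*(151 + 2653) = 3997*2804 = 11207588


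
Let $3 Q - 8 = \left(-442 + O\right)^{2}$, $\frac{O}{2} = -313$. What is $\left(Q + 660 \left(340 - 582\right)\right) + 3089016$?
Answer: $\frac{9928520}{3} \approx 3.3095 \cdot 10^{6}$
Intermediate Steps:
$O = -626$ ($O = 2 \left(-313\right) = -626$)
$Q = \frac{1140632}{3}$ ($Q = \frac{8}{3} + \frac{\left(-442 - 626\right)^{2}}{3} = \frac{8}{3} + \frac{\left(-1068\right)^{2}}{3} = \frac{8}{3} + \frac{1}{3} \cdot 1140624 = \frac{8}{3} + 380208 = \frac{1140632}{3} \approx 3.8021 \cdot 10^{5}$)
$\left(Q + 660 \left(340 - 582\right)\right) + 3089016 = \left(\frac{1140632}{3} + 660 \left(340 - 582\right)\right) + 3089016 = \left(\frac{1140632}{3} + 660 \left(-242\right)\right) + 3089016 = \left(\frac{1140632}{3} - 159720\right) + 3089016 = \frac{661472}{3} + 3089016 = \frac{9928520}{3}$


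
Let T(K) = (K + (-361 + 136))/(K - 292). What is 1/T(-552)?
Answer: 844/777 ≈ 1.0862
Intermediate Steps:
T(K) = (-225 + K)/(-292 + K) (T(K) = (K - 225)/(-292 + K) = (-225 + K)/(-292 + K))
1/T(-552) = 1/((-225 - 552)/(-292 - 552)) = 1/(-777/(-844)) = 1/(-1/844*(-777)) = 1/(777/844) = 844/777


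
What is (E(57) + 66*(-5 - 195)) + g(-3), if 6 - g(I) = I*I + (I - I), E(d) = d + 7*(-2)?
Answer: -13160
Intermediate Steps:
E(d) = -14 + d (E(d) = d - 14 = -14 + d)
g(I) = 6 - I**2 (g(I) = 6 - (I*I + (I - I)) = 6 - (I**2 + 0) = 6 - I**2)
(E(57) + 66*(-5 - 195)) + g(-3) = ((-14 + 57) + 66*(-5 - 195)) + (6 - 1*(-3)**2) = (43 + 66*(-200)) + (6 - 1*9) = (43 - 13200) + (6 - 9) = -13157 - 3 = -13160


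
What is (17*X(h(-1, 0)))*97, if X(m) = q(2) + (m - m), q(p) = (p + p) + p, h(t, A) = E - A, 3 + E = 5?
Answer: 9894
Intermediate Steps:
E = 2 (E = -3 + 5 = 2)
h(t, A) = 2 - A
q(p) = 3*p (q(p) = 2*p + p = 3*p)
X(m) = 6 (X(m) = 3*2 + (m - m) = 6 + 0 = 6)
(17*X(h(-1, 0)))*97 = (17*6)*97 = 102*97 = 9894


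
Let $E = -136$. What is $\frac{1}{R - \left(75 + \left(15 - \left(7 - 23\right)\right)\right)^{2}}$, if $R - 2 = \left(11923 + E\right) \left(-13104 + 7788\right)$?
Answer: $- \frac{1}{62670926} \approx -1.5956 \cdot 10^{-8}$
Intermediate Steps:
$R = -62659690$ ($R = 2 + \left(11923 - 136\right) \left(-13104 + 7788\right) = 2 + 11787 \left(-5316\right) = 2 - 62659692 = -62659690$)
$\frac{1}{R - \left(75 + \left(15 - \left(7 - 23\right)\right)\right)^{2}} = \frac{1}{-62659690 - \left(75 + \left(15 - \left(7 - 23\right)\right)\right)^{2}} = \frac{1}{-62659690 - \left(75 + \left(15 - -16\right)\right)^{2}} = \frac{1}{-62659690 - \left(75 + \left(15 + 16\right)\right)^{2}} = \frac{1}{-62659690 - \left(75 + 31\right)^{2}} = \frac{1}{-62659690 - 106^{2}} = \frac{1}{-62659690 - 11236} = \frac{1}{-62670926} = - \frac{1}{62670926}$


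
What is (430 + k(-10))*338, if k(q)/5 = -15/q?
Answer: 147875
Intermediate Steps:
k(q) = -75/q (k(q) = 5*(-15/q) = -75/q)
(430 + k(-10))*338 = (430 - 75/(-10))*338 = (430 - 75*(-1/10))*338 = (430 + 15/2)*338 = (875/2)*338 = 147875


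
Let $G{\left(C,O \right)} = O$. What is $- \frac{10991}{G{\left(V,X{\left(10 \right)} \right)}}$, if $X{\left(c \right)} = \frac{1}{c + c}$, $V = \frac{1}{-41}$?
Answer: $-219820$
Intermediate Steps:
$V = - \frac{1}{41} \approx -0.02439$
$X{\left(c \right)} = \frac{1}{2 c}$
$- \frac{10991}{G{\left(V,X{\left(10 \right)} \right)}} = - \frac{10991}{\frac{1}{2} \cdot \frac{1}{10}} = - 10991 \frac{1}{\frac{1}{20}} = \left(-10991\right) 20 = -219820$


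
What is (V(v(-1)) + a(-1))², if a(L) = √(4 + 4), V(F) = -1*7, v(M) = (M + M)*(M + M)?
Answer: 57 - 28*√2 ≈ 17.402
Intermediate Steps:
v(M) = 4*M² (v(M) = (2*M)*(2*M) = 4*M²)
V(F) = -7
a(L) = 2*√2 (a(L) = √8 = 2*√2)
(V(v(-1)) + a(-1))² = (-7 + 2*√2)²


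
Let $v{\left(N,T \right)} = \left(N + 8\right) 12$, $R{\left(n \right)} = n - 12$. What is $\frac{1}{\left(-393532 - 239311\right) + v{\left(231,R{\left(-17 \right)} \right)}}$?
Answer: $- \frac{1}{629975} \approx -1.5874 \cdot 10^{-6}$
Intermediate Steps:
$R{\left(n \right)} = -12 + n$
$v{\left(N,T \right)} = 96 + 12 N$ ($v{\left(N,T \right)} = \left(8 + N\right) 12 = 96 + 12 N$)
$\frac{1}{\left(-393532 - 239311\right) + v{\left(231,R{\left(-17 \right)} \right)}} = \frac{1}{\left(-393532 - 239311\right) + \left(96 + 12 \cdot 231\right)} = \frac{1}{\left(-393532 - 239311\right) + \left(96 + 2772\right)} = \frac{1}{-632843 + 2868} = \frac{1}{-629975} = - \frac{1}{629975}$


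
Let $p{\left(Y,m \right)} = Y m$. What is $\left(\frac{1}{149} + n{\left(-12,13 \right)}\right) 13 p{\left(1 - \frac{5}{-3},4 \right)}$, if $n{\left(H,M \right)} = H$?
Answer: $- \frac{743392}{447} \approx -1663.1$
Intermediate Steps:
$\left(\frac{1}{149} + n{\left(-12,13 \right)}\right) 13 p{\left(1 - \frac{5}{-3},4 \right)} = \left(\frac{1}{149} - 12\right) 13 \left(1 - \frac{5}{-3}\right) 4 = \left(\frac{1}{149} - 12\right) 13 \left(1 - - \frac{5}{3}\right) 4 = - \frac{1787 \cdot 13 \left(1 + \frac{5}{3}\right) 4}{149} = - \frac{1787 \cdot 13 \cdot \frac{8}{3} \cdot 4}{149} = - \frac{1787 \cdot 13 \cdot \frac{32}{3}}{149} = \left(- \frac{1787}{149}\right) \frac{416}{3} = - \frac{743392}{447}$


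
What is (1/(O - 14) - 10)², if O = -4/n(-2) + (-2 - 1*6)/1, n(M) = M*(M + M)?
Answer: 204304/2025 ≈ 100.89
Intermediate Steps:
n(M) = 2*M² (n(M) = M*(2*M) = 2*M²)
O = -17/2 (O = -4/(2*(-2)²) + (-2 - 1*6)/1 = -4/(2*4) + (-2 - 6)*1 = -4/8 - 8*1 = -4*⅛ - 8 = -½ - 8 = -17/2 ≈ -8.5000)
(1/(O - 14) - 10)² = (1/(-17/2 - 14) - 10)² = (1/(-45/2) - 10)² = (-2/45 - 10)² = (-452/45)² = 204304/2025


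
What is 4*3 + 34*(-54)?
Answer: -1824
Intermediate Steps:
4*3 + 34*(-54) = 12 - 1836 = -1824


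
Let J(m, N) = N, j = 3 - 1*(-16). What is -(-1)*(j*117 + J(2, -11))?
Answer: 2212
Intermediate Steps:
j = 19 (j = 3 + 16 = 19)
-(-1)*(j*117 + J(2, -11)) = -(-1)*(19*117 - 11) = -(-1)*(2223 - 11) = -(-1)*2212 = -1*(-2212) = 2212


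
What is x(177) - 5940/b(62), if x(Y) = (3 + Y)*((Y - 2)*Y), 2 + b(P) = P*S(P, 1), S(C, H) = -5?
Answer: 144963495/26 ≈ 5.5755e+6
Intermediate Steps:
b(P) = -2 - 5*P (b(P) = -2 + P*(-5) = -2 - 5*P)
x(Y) = Y*(-2 + Y)*(3 + Y) (x(Y) = (3 + Y)*((-2 + Y)*Y) = (3 + Y)*(Y*(-2 + Y)) = Y*(-2 + Y)*(3 + Y))
x(177) - 5940/b(62) = 177*(-6 + 177 + 177²) - 5940/(-2 - 5*62) = 177*(-6 + 177 + 31329) - 5940/(-2 - 310) = 177*31500 - 5940/(-312) = 5575500 - 5940*(-1)/312 = 5575500 - 1*(-495/26) = 5575500 + 495/26 = 144963495/26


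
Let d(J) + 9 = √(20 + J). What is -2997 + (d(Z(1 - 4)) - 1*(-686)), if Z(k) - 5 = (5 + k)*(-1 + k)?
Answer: -2320 + √17 ≈ -2315.9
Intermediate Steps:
Z(k) = 5 + (-1 + k)*(5 + k) (Z(k) = 5 + (5 + k)*(-1 + k) = 5 + (-1 + k)*(5 + k))
d(J) = -9 + √(20 + J)
-2997 + (d(Z(1 - 4)) - 1*(-686)) = -2997 + ((-9 + √(20 + (1 - 4)*(4 + (1 - 4)))) - 1*(-686)) = -2997 + ((-9 + √(20 - 3*(4 - 3))) + 686) = -2997 + ((-9 + √(20 - 3*1)) + 686) = -2997 + ((-9 + √(20 - 3)) + 686) = -2997 + ((-9 + √17) + 686) = -2997 + (677 + √17) = -2320 + √17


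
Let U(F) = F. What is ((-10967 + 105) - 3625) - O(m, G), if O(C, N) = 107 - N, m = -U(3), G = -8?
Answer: -14602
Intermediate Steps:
m = -3 (m = -1*3 = -3)
((-10967 + 105) - 3625) - O(m, G) = ((-10967 + 105) - 3625) - (107 - 1*(-8)) = (-10862 - 3625) - (107 + 8) = -14487 - 1*115 = -14487 - 115 = -14602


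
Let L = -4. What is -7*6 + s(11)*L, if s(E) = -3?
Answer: -30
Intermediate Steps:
-7*6 + s(11)*L = -7*6 - 3*(-4) = -42 + 12 = -30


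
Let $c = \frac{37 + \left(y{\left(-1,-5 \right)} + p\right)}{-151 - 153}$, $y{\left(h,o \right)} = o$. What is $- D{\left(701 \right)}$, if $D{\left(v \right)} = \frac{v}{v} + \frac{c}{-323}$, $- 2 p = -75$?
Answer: $- \frac{196523}{196384} \approx -1.0007$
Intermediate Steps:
$p = \frac{75}{2}$ ($p = \left(- \frac{1}{2}\right) \left(-75\right) = \frac{75}{2} \approx 37.5$)
$c = - \frac{139}{608}$ ($c = \frac{37 + \left(-5 + \frac{75}{2}\right)}{-151 - 153} = \frac{37 + \frac{65}{2}}{-304} = \frac{139}{2} \left(- \frac{1}{304}\right) = - \frac{139}{608} \approx -0.22862$)
$D{\left(v \right)} = \frac{196523}{196384}$ ($D{\left(v \right)} = \frac{v}{v} - \frac{139}{608 \left(-323\right)} = 1 - - \frac{139}{196384} = 1 + \frac{139}{196384} = \frac{196523}{196384}$)
$- D{\left(701 \right)} = \left(-1\right) \frac{196523}{196384} = - \frac{196523}{196384}$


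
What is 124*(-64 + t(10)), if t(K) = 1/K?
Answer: -39618/5 ≈ -7923.6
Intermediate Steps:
124*(-64 + t(10)) = 124*(-64 + 1/10) = 124*(-64 + ⅒) = 124*(-639/10) = -39618/5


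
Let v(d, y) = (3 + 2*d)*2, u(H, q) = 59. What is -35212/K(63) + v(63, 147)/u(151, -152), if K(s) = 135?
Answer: -2042678/7965 ≈ -256.46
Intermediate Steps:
v(d, y) = 6 + 4*d
-35212/K(63) + v(63, 147)/u(151, -152) = -35212/135 + (6 + 4*63)/59 = -35212*1/135 + (6 + 252)*(1/59) = -35212/135 + 258*(1/59) = -35212/135 + 258/59 = -2042678/7965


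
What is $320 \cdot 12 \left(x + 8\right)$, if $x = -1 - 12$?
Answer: $-19200$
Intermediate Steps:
$x = -13$ ($x = -1 - 12 = -13$)
$320 \cdot 12 \left(x + 8\right) = 320 \cdot 12 \left(-13 + 8\right) = 320 \cdot 12 \left(-5\right) = 320 \left(-60\right) = -19200$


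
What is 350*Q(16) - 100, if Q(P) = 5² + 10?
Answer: 12150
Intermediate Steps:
Q(P) = 35 (Q(P) = 25 + 10 = 35)
350*Q(16) - 100 = 350*35 - 100 = 12250 - 100 = 12150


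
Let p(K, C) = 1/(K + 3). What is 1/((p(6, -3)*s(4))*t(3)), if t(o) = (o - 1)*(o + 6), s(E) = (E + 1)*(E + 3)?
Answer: 1/70 ≈ 0.014286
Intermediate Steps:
s(E) = (1 + E)*(3 + E)
t(o) = (-1 + o)*(6 + o)
p(K, C) = 1/(3 + K)
1/((p(6, -3)*s(4))*t(3)) = 1/(((3 + 4**2 + 4*4)/(3 + 6))*(-6 + 3**2 + 5*3)) = 1/(((3 + 16 + 16)/9)*(-6 + 9 + 15)) = 1/(((1/9)*35)*18) = 1/((35/9)*18) = 1/70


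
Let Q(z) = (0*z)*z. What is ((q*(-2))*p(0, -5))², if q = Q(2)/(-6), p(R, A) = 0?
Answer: 0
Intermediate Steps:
Q(z) = 0 (Q(z) = 0*z = 0)
q = 0 (q = 0/(-6) = 0*(-⅙) = 0)
((q*(-2))*p(0, -5))² = ((0*(-2))*0)² = (0*0)² = 0² = 0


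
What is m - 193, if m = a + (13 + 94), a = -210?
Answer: -296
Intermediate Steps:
m = -103 (m = -210 + (13 + 94) = -210 + 107 = -103)
m - 193 = -103 - 193 = -296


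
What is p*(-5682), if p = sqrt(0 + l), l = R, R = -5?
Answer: -5682*I*sqrt(5) ≈ -12705.0*I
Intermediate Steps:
l = -5
p = I*sqrt(5) (p = sqrt(0 - 5) = sqrt(-5) = I*sqrt(5) ≈ 2.2361*I)
p*(-5682) = (I*sqrt(5))*(-5682) = -5682*I*sqrt(5)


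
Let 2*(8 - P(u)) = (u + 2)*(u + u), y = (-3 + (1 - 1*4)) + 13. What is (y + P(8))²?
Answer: 4225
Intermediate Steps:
y = 7 (y = (-3 + (1 - 4)) + 13 = (-3 - 3) + 13 = -6 + 13 = 7)
P(u) = 8 - u*(2 + u) (P(u) = 8 - (u + 2)*(u + u)/2 = 8 - (2 + u)*2*u/2 = 8 - u*(2 + u))
(y + P(8))² = (7 + (8 - 1*8² - 2*8))² = (7 + (8 - 1*64 - 16))² = (7 + (8 - 64 - 16))² = (7 - 72)² = (-65)² = 4225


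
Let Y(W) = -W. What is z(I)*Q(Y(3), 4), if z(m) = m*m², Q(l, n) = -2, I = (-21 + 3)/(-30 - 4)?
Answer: -1458/4913 ≈ -0.29676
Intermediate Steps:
I = 9/17 (I = -18/(-34) = -18*(-1/34) = 9/17 ≈ 0.52941)
z(m) = m³
z(I)*Q(Y(3), 4) = (9/17)³*(-2) = (729/4913)*(-2) = -1458/4913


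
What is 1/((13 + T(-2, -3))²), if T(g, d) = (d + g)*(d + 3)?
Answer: 1/169 ≈ 0.0059172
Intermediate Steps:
T(g, d) = (3 + d)*(d + g) (T(g, d) = (d + g)*(3 + d) = (3 + d)*(d + g))
1/((13 + T(-2, -3))²) = 1/((13 + ((-3)² + 3*(-3) + 3*(-2) - 3*(-2)))²) = 1/((13 + (9 - 9 - 6 + 6))²) = 1/((13 + 0)²) = 1/(13²) = 1/169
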